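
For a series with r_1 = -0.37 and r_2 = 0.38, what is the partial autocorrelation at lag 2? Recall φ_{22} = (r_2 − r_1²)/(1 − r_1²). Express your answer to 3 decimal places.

0.282

φ_{22} = (r_2 − r_1²) / (1 − r_1²)
r_1² = (-0.37)² = 0.1369
Numerator = 0.38 − 0.1369 = 0.2431; denominator = 1 − 0.1369 = 0.8631
φ_{22} = 0.2431 / 0.8631 = 0.282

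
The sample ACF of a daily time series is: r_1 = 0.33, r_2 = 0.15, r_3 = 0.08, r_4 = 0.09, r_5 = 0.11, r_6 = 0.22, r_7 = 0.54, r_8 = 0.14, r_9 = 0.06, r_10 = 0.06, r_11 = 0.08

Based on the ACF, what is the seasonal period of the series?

7

The largest autocorrelation is r_7 = 0.54; the remaining lags stay at or below 0.33. The elevated value at lag 1 (0.33), dropping to 0.15 at lag 2, reflects decaying short-term dependence rather than seasonality.
The dominant spike at lag 7 indicates a seasonal period of 7.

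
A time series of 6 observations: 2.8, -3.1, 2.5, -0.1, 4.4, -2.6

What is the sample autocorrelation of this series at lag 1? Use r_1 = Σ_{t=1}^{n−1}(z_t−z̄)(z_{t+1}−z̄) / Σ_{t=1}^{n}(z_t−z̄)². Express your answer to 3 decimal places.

Mean z̄ = (2.8 − 3.1 + 2.5 − 0.1 + 4.4 − 2.6)/6 = 0.6500
Deviations from mean: 2.1500, -3.7500, 1.8500, -0.7500, 3.7500, -3.2500
Σ(z_t−z̄)(z_{t+1}−z̄) = (-8.0625) + (-6.9375) + (-1.3875) + (-2.8125) + (-12.1875) = -31.3875
Denominator Σ(z_t−z̄)² = 47.2950
r_1 = -31.3875 / 47.2950 = -0.664

-0.664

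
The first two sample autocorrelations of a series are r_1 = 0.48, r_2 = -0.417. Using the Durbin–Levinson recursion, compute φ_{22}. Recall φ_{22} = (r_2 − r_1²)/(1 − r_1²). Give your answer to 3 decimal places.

φ_{22} = (r_2 − r_1²) / (1 − r_1²)
r_1² = (0.48)² = 0.2304
Numerator = -0.417 − 0.2304 = -0.6474; denominator = 1 − 0.2304 = 0.7696
φ_{22} = -0.6474 / 0.7696 = -0.841

-0.841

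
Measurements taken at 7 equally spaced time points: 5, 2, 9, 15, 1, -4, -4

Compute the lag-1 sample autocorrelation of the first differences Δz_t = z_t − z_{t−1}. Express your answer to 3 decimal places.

-0.014

First differences Δz: -3, 7, 6, -14, -5, 0
Mean of differences = -1.5000
Numerator Σ(Δz_t−Δz̄)(Δz_{t+1}−Δz̄) = -4.2500
Denominator Σ(Δz_t−Δz̄)² = 301.5000
r_1(Δz) = -4.2500 / 301.5000 = -0.014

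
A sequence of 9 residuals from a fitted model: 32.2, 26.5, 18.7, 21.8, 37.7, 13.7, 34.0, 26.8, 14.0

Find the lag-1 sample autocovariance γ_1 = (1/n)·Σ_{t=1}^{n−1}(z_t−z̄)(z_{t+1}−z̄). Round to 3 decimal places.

Mean z̄ = (32.2 + 26.5 + 18.7 + 21.8 + 37.7 + 13.7 + 34.0 + 26.8 + 14.0)/9 = 25.0444
Σ_{t=1}^{8}(z_t−z̄)(z_{t+1}−z̄) = -268.1286
γ_1 = -268.1286 / 9 = -29.792

-29.792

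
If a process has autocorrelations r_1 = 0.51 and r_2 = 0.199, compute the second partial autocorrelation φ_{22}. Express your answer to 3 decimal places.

-0.083

φ_{22} = (r_2 − r_1²) / (1 − r_1²)
r_1² = (0.51)² = 0.2601
Numerator = 0.199 − 0.2601 = -0.0611; denominator = 1 − 0.2601 = 0.7399
φ_{22} = -0.0611 / 0.7399 = -0.083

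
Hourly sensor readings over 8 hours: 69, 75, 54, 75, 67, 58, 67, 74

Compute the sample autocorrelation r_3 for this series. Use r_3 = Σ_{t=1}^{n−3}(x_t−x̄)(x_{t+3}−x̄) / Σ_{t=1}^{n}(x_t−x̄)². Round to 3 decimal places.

0.301

Mean x̄ = (69 + 75 + 54 + 75 + 67 + 58 + 67 + 74)/8 = 67.3750
Deviations from mean: 1.6250, 7.6250, -13.3750, 7.6250, -0.3750, -9.3750, -0.3750, 6.6250
Σ(x_t−x̄)(x_{t+3}−x̄) = (12.3906) + (-2.8594) + (125.3906) + (-2.8594) + (-2.4844) = 129.5781
Denominator Σ(x_t−x̄)² = 429.8750
r_3 = 129.5781 / 429.8750 = 0.301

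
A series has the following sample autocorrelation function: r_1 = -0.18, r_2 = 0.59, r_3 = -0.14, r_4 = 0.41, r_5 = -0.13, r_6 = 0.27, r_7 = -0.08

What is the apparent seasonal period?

2

The largest autocorrelation is r_2 = 0.59, with weaker echoes at lags 4 (0.41) and 6 (0.27); the remaining lags stay at or below -0.08.
The dominant spike at lag 2 indicates a seasonal period of 2.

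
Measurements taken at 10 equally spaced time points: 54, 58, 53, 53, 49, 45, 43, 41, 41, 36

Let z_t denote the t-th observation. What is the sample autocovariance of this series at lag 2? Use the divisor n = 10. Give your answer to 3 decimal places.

Mean z̄ = (54 + 58 + 53 + 53 + 49 + 45 + 43 + 41 + 41 + 36)/10 = 47.3000
Σ_{t=1}^{8}(z_t−z̄)(z_{t+2}−z̄) = 201.2200
γ_2 = 201.2200 / 10 = 20.122

20.122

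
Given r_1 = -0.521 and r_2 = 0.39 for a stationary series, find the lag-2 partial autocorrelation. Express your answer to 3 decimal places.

φ_{22} = (r_2 − r_1²) / (1 − r_1²)
r_1² = (-0.521)² = 0.271441
Numerator = 0.39 − 0.2714 = 0.1186; denominator = 1 − 0.2714 = 0.7286
φ_{22} = 0.1186 / 0.7286 = 0.163

0.163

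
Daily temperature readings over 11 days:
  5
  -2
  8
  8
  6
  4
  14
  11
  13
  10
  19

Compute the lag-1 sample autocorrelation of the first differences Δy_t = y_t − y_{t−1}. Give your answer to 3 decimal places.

First differences Δy: -7, 10, 0, -2, -2, 10, -3, 2, -3, 9
Mean of differences = 1.4000
Numerator Σ(Δy_t−Δȳ)(Δy_{t+1}−Δȳ) = -173.7600
Denominator Σ(Δy_t−Δȳ)² = 340.4000
r_1(Δy) = -173.7600 / 340.4000 = -0.510

-0.510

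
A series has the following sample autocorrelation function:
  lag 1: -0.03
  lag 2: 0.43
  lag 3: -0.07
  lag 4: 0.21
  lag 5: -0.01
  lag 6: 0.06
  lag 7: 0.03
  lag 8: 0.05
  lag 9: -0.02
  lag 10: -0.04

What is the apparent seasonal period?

2

The largest autocorrelation is r_2 = 0.43, with a weaker echo at lag 4 (0.21); the remaining lags stay at or below 0.06.
The dominant spike at lag 2 indicates a seasonal period of 2.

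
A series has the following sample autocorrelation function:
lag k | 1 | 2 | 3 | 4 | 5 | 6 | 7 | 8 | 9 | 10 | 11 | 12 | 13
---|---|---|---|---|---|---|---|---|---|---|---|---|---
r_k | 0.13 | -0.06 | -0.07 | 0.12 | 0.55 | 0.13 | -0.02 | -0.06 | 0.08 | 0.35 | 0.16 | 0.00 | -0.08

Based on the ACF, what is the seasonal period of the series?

5

The largest autocorrelation is r_5 = 0.55, with a weaker echo at lag 10 (0.35); the remaining lags stay at or below 0.16.
The dominant spike at lag 5 indicates a seasonal period of 5.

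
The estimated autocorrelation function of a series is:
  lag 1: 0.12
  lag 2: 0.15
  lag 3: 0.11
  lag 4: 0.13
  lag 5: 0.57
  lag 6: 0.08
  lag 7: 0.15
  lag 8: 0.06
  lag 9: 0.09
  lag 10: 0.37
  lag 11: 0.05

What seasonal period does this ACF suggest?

The largest autocorrelation is r_5 = 0.57, with a weaker echo at lag 10 (0.37); the remaining lags stay at or below 0.15.
The dominant spike at lag 5 indicates a seasonal period of 5.

5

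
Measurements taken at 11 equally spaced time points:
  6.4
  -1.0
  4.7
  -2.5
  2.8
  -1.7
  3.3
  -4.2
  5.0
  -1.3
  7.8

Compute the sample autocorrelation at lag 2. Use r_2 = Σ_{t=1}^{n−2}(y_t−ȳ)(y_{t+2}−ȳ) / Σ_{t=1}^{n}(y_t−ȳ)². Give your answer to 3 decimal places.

0.663

Mean ȳ = (6.4 − 1.0 + 4.7 − 2.5 + 2.8 − 1.7 + 3.3 − 4.2 + 5.0 − 1.3 + 7.8)/11 = 1.7545
Numerator Σ_{t=1}^{9}(y_t−ȳ)(y_{t+2}−ȳ) = 108.1895
Denominator Σ(y_t−ȳ)² = 163.2273
r_2 = 108.1895 / 163.2273 = 0.663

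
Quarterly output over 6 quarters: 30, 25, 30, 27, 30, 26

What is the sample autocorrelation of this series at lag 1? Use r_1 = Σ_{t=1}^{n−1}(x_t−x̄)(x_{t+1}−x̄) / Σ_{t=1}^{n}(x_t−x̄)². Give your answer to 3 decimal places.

Mean x̄ = (30 + 25 + 30 + 27 + 30 + 26)/6 = 28.0000
Deviations from mean: 2.0000, -3.0000, 2.0000, -1.0000, 2.0000, -2.0000
Σ(x_t−x̄)(x_{t+1}−x̄) = (-6.0000) + (-6.0000) + (-2.0000) + (-2.0000) + (-4.0000) = -20.0000
Denominator Σ(x_t−x̄)² = 26.0000
r_1 = -20.0000 / 26.0000 = -0.769

-0.769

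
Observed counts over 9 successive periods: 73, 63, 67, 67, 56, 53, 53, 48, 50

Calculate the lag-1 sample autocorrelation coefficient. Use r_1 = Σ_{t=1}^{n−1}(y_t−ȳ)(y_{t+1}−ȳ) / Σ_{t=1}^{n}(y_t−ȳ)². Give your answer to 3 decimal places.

Mean ȳ = (73 + 63 + 67 + 67 + 56 + 53 + 53 + 48 + 50)/9 = 58.8889
Numerator Σ_{t=1}^{8}(y_t−ȳ)(y_{t+1}−ȳ) = 346.3210
Denominator Σ(y_t−ȳ)² = 622.8889
r_1 = 346.3210 / 622.8889 = 0.556

0.556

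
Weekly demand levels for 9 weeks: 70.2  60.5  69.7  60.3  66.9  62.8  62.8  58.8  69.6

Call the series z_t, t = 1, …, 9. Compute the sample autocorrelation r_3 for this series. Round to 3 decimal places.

-0.351

Mean z̄ = (70.2 + 60.5 + 69.7 + 60.3 + 66.9 + 62.8 + 62.8 + 58.8 + 69.6)/9 = 64.6222
Numerator Σ_{t=1}^{6}(z_t−z̄)(z_{t+3}−z̄) = -57.2070
Denominator Σ(z_t−z̄)² = 163.0756
r_3 = -57.2070 / 163.0756 = -0.351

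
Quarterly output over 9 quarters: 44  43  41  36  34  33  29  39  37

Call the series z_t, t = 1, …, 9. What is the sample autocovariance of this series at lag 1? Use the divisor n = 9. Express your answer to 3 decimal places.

10.469

Mean z̄ = (44 + 43 + 41 + 36 + 34 + 33 + 29 + 39 + 37)/9 = 37.3333
Σ_{t=1}^{8}(z_t−z̄)(z_{t+1}−z̄) = 94.2222
γ_1 = 94.2222 / 9 = 10.469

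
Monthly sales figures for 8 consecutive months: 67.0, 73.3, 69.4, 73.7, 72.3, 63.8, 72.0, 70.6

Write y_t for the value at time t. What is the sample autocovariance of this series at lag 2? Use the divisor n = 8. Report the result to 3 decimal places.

Mean ȳ = (67.0 + 73.3 + 69.4 + 73.7 + 72.3 + 63.8 + 72.0 + 70.6)/8 = 70.2625
Σ_{t=1}^{6}(y_t−ȳ)(y_{t+2}−ȳ) = -9.3578
γ_2 = -9.3578 / 8 = -1.170

-1.170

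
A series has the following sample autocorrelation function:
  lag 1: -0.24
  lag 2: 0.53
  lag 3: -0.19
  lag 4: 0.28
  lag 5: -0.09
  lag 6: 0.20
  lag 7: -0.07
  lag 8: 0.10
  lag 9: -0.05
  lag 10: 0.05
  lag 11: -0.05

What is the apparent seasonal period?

2

The largest autocorrelation is r_2 = 0.53, with weaker echoes at lags 4 (0.28) and 6 (0.20); the remaining lags stay at or below 0.10.
The dominant spike at lag 2 indicates a seasonal period of 2.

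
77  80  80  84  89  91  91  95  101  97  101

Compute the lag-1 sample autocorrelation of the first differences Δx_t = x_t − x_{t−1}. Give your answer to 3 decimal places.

First differences Δx: 3, 0, 4, 5, 2, 0, 4, 6, -4, 4
Mean of differences = 2.4000
Numerator Σ(Δx_t−Δx̄)(Δx_{t+1}−Δx̄) = -32.5600
Denominator Σ(Δx_t−Δx̄)² = 80.4000
r_1(Δx) = -32.5600 / 80.4000 = -0.405

-0.405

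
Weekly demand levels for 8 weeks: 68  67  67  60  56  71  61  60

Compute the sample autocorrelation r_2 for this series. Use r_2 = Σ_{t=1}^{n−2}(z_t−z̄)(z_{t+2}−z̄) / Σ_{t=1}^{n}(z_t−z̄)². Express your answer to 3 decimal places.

-0.302

Mean z̄ = (68 + 67 + 67 + 60 + 56 + 71 + 61 + 60)/8 = 63.7500
Numerator Σ_{t=1}^{6}(z_t−z̄)(z_{t+2}−z̄) = -56.6250
Denominator Σ(z_t−z̄)² = 187.5000
r_2 = -56.6250 / 187.5000 = -0.302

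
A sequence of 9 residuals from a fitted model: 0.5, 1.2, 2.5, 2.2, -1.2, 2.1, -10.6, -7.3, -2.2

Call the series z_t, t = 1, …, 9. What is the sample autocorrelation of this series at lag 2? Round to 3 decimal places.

0.088

Mean z̄ = (0.5 + 1.2 + 2.5 + 2.2 − 1.2 + 2.1 − 10.6 − 7.3 − 2.2)/9 = -1.4222
Σ(z_t−z̄)(z_{t+2}−z̄) = (7.5394) + (9.4983) + (0.8716) + (12.7583) + (-2.0395) + (-20.7028) + (7.1383) = 15.0635
Denominator Σ(z_t−z̄)² = 170.9156
r_2 = 15.0635 / 170.9156 = 0.088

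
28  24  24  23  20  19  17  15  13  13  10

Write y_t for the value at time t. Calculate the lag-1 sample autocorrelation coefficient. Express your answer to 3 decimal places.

Mean ȳ = (28 + 24 + 24 + 23 + 20 + 19 + 17 + 15 + 13 + 13 + 10)/11 = 18.7273
Numerator Σ_{t=1}^{10}(y_t−ȳ)(y_{t+1}−ȳ) = 215.1074
Denominator Σ(y_t−ȳ)² = 320.1818
r_1 = 215.1074 / 320.1818 = 0.672

0.672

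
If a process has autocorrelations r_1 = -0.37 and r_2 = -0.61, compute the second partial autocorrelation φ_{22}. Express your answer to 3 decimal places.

-0.865

φ_{22} = (r_2 − r_1²) / (1 − r_1²)
r_1² = (-0.37)² = 0.1369
Numerator = -0.61 − 0.1369 = -0.7469; denominator = 1 − 0.1369 = 0.8631
φ_{22} = -0.7469 / 0.8631 = -0.865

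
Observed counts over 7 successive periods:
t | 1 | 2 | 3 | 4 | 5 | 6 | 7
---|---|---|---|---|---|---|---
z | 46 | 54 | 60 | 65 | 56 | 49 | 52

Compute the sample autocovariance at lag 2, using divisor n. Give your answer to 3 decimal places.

Mean z̄ = (46 + 54 + 60 + 65 + 56 + 49 + 52)/7 = 54.5714
Σ_{t=1}^{5}(z_t−z̄)(z_{t+2}−z̄) = -106.5102
γ_2 = -106.5102 / 7 = -15.216

-15.216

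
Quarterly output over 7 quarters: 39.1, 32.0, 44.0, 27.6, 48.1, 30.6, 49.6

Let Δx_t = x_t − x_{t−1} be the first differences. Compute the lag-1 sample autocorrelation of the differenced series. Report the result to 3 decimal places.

First differences Δx: -7.1, 12.0, -16.4, 20.5, -17.5, 19.0
Mean of differences = 1.7500
Numerator Σ(Δx_t−Δx̄)(Δx_{t+1}−Δx̄) = -1310.0625
Denominator Σ(Δx_t−Δx̄)² = 1532.4950
r_1(Δx) = -1310.0625 / 1532.4950 = -0.855

-0.855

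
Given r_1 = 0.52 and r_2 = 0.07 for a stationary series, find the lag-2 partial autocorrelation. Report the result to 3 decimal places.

φ_{22} = (r_2 − r_1²) / (1 − r_1²)
r_1² = (0.52)² = 0.2704
Numerator = 0.07 − 0.2704 = -0.2004; denominator = 1 − 0.2704 = 0.7296
φ_{22} = -0.2004 / 0.7296 = -0.275

-0.275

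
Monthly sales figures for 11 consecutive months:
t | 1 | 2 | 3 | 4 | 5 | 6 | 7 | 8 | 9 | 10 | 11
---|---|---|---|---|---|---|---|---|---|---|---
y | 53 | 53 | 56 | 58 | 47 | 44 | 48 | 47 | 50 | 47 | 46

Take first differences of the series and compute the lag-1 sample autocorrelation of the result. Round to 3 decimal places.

First differences Δy: 0, 3, 2, -11, -3, 4, -1, 3, -3, -1
Mean of differences = -0.7000
Numerator Σ(Δy_t−Δȳ)(Δy_{t+1}−Δȳ) = -12.6900
Denominator Σ(Δy_t−Δȳ)² = 174.1000
r_1(Δy) = -12.6900 / 174.1000 = -0.073

-0.073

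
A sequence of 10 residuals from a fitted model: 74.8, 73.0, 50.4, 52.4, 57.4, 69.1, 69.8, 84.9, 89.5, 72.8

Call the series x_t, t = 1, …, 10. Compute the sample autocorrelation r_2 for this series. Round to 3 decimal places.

0.081

Mean x̄ = (74.8 + 73.0 + 50.4 + 52.4 + 57.4 + 69.1 + 69.8 + 84.9 + 89.5 + 72.8)/10 = 69.4100
Numerator Σ_{t=1}^{8}(x_t−x̄)(x_{t+2}−x̄) = 120.9138
Denominator Σ(x_t−x̄)² = 1492.1890
r_2 = 120.9138 / 1492.1890 = 0.081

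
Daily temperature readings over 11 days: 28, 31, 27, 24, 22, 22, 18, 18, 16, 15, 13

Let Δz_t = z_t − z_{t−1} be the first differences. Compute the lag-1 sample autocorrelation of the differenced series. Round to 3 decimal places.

-0.401

First differences Δz: 3, -4, -3, -2, 0, -4, 0, -2, -1, -2
Mean of differences = -1.5000
Numerator Σ(Δz_t−Δz̄)(Δz_{t+1}−Δz̄) = -16.2500
Denominator Σ(Δz_t−Δz̄)² = 40.5000
r_1(Δz) = -16.2500 / 40.5000 = -0.401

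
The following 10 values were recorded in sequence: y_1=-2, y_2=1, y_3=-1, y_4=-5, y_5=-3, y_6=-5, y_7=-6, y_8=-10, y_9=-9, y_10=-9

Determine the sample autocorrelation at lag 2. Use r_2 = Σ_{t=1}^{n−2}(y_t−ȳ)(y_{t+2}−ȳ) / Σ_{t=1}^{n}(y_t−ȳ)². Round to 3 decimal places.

0.342

Mean ȳ = (-2 + 1 − 1 − 5 − 3 − 5 − 6 − 10 − 9 − 9)/10 = -4.9000
Numerator Σ_{t=1}^{8}(y_t−ȳ)(y_{t+2}−ȳ) = 41.9800
Denominator Σ(y_t−ȳ)² = 122.9000
r_2 = 41.9800 / 122.9000 = 0.342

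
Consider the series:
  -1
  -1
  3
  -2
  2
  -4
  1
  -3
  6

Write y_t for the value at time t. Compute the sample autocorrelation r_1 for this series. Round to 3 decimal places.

-0.551

Mean ȳ = (-1 − 1 + 3 − 2 + 2 − 4 + 1 − 3 + 6)/9 = 0.1111
Numerator Σ_{t=1}^{8}(y_t−ȳ)(y_{t+1}−ȳ) = -44.5679
Denominator Σ(y_t−ȳ)² = 80.8889
r_1 = -44.5679 / 80.8889 = -0.551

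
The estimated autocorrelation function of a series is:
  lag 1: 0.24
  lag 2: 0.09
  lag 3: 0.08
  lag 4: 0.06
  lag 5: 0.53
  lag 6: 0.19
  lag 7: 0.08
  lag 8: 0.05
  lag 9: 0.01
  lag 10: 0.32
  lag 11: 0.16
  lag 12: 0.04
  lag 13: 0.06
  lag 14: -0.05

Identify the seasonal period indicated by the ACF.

The largest autocorrelation is r_5 = 0.53, with a weaker echo at lag 10 (0.32); the remaining lags stay at or below 0.24. The elevated value at lag 1 (0.24), dropping to 0.09 at lag 2, reflects decaying short-term dependence rather than seasonality.
The dominant spike at lag 5 indicates a seasonal period of 5.

5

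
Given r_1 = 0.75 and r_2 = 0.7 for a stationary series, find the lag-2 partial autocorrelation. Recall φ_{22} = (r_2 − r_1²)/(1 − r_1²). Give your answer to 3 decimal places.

φ_{22} = (r_2 − r_1²) / (1 − r_1²)
r_1² = (0.75)² = 0.5625
Numerator = 0.7 − 0.5625 = 0.1375; denominator = 1 − 0.5625 = 0.4375
φ_{22} = 0.1375 / 0.4375 = 0.314

0.314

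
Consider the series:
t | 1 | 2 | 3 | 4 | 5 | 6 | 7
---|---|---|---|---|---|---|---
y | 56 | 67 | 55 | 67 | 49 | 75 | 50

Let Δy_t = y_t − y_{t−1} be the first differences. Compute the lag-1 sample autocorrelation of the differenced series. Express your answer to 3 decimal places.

First differences Δy: 11, -12, 12, -18, 26, -25
Mean of differences = -1.0000
Numerator Σ(Δy_t−Δȳ)(Δy_{t+1}−Δȳ) = -1603.0000
Denominator Σ(Δy_t−Δȳ)² = 2028.0000
r_1(Δy) = -1603.0000 / 2028.0000 = -0.790

-0.790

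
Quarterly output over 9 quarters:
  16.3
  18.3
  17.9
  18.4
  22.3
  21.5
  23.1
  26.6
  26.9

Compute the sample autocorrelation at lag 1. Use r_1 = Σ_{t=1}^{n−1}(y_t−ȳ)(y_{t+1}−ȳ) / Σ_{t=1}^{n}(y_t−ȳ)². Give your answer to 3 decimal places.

0.611

Mean ȳ = (16.3 + 18.3 + 17.9 + 18.4 + 22.3 + 21.5 + 23.1 + 26.6 + 26.9)/9 = 21.2556
Numerator Σ_{t=1}^{8}(y_t−ȳ)(y_{t+1}−ȳ) = 71.8936
Denominator Σ(y_t−ȳ)² = 117.6822
r_1 = 71.8936 / 117.6822 = 0.611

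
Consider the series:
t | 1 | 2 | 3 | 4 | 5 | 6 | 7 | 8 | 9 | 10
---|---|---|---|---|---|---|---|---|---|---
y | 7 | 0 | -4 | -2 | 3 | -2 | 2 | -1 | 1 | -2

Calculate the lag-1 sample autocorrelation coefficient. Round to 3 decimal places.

-0.136

Mean ȳ = (7 + 0 − 4 − 2 + 3 − 2 + 2 − 1 + 1 − 2)/10 = 0.2000
Numerator Σ_{t=1}^{9}(y_t−ȳ)(y_{t+1}−ȳ) = -12.4400
Denominator Σ(y_t−ȳ)² = 91.6000
r_1 = -12.4400 / 91.6000 = -0.136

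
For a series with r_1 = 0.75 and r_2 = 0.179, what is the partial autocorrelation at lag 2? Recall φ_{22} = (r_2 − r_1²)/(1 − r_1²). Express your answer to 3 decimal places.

-0.877

φ_{22} = (r_2 − r_1²) / (1 − r_1²)
r_1² = (0.75)² = 0.5625
Numerator = 0.179 − 0.5625 = -0.3835; denominator = 1 − 0.5625 = 0.4375
φ_{22} = -0.3835 / 0.4375 = -0.877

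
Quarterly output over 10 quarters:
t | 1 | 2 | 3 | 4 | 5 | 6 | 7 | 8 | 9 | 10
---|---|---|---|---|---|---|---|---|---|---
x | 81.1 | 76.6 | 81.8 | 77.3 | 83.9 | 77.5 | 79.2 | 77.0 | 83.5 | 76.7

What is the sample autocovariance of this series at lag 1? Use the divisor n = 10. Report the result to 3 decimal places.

-5.467

Mean x̄ = (81.1 + 76.6 + 81.8 + 77.3 + 83.9 + 77.5 + 79.2 + 77.0 + 83.5 + 76.7)/10 = 79.4600
Σ_{t=1}^{9}(x_t−x̄)(x_{t+1}−x̄) = -54.6696
γ_1 = -54.6696 / 10 = -5.467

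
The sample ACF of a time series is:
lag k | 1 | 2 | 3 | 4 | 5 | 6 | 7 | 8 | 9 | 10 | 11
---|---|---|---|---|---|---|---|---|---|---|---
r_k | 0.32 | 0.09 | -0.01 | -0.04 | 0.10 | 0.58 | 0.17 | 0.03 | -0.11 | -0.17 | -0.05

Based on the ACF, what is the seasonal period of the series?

The largest autocorrelation is r_6 = 0.58; the remaining lags stay at or below 0.32. The elevated value at lag 1 (0.32), dropping to 0.09 at lag 2, reflects decaying short-term dependence rather than seasonality.
The dominant spike at lag 6 indicates a seasonal period of 6.

6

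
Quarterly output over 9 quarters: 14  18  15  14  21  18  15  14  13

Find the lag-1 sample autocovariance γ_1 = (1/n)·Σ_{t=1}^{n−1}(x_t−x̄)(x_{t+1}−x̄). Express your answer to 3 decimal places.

0.291

Mean x̄ = (14 + 18 + 15 + 14 + 21 + 18 + 15 + 14 + 13)/9 = 15.7778
Σ_{t=1}^{8}(x_t−x̄)(x_{t+1}−x̄) = 2.6173
γ_1 = 2.6173 / 9 = 0.291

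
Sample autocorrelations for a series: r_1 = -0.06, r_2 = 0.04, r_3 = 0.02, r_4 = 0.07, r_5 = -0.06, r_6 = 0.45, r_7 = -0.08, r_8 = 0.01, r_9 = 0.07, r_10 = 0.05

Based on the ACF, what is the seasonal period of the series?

6

The largest autocorrelation is r_6 = 0.45; the remaining lags stay at or below 0.07.
The dominant spike at lag 6 indicates a seasonal period of 6.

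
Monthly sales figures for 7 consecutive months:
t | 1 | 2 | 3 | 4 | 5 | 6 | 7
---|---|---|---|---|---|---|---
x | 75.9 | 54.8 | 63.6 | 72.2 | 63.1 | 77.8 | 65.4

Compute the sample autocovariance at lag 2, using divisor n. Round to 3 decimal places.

Mean x̄ = (75.9 + 54.8 + 63.6 + 72.2 + 63.1 + 77.8 + 65.4)/7 = 67.5429
Deviations: 8.3571, -12.7429, -3.9429, 4.6571, -4.4429, 10.2571, -2.1429
Σ_{t=1}^{5}(x_t−x̄)(x_{t+2}−x̄) = -17.4894
γ_2 = -17.4894 / 7 = -2.498

-2.498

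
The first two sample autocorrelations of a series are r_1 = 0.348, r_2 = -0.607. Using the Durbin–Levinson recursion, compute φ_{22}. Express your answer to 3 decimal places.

-0.828

φ_{22} = (r_2 − r_1²) / (1 − r_1²)
r_1² = (0.348)² = 0.121104
Numerator = -0.607 − 0.1211 = -0.7281; denominator = 1 − 0.1211 = 0.8789
φ_{22} = -0.7281 / 0.8789 = -0.828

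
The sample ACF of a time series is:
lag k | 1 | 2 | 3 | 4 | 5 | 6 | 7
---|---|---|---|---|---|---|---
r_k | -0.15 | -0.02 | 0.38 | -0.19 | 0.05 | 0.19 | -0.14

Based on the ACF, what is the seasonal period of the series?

3

The largest autocorrelation is r_3 = 0.38, with a weaker echo at lag 6 (0.19); the remaining lags stay at or below 0.05.
The dominant spike at lag 3 indicates a seasonal period of 3.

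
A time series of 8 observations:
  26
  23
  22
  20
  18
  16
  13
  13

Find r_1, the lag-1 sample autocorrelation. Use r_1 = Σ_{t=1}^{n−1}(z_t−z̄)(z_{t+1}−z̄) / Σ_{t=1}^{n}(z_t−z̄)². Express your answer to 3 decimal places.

0.629

Mean z̄ = (26 + 23 + 22 + 20 + 18 + 16 + 13 + 13)/8 = 18.8750
Deviations from mean: 7.1250, 4.1250, 3.1250, 1.1250, -0.8750, -2.8750, -5.8750, -5.8750
Σ(z_t−z̄)(z_{t+1}−z̄) = (29.3906) + (12.8906) + (3.5156) + (-0.9844) + (2.5156) + (16.8906) + (34.5156) = 98.7344
Denominator Σ(z_t−z̄)² = 156.8750
r_1 = 98.7344 / 156.8750 = 0.629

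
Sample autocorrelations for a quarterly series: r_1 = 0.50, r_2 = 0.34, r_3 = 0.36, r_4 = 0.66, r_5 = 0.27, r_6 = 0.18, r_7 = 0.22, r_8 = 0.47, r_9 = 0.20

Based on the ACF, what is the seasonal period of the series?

4

The largest autocorrelation is r_4 = 0.66; the remaining lags stay at or below 0.50. The elevated value at lag 1 (0.50), dropping to 0.34 at lag 2, reflects decaying short-term dependence rather than seasonality.
The dominant spike at lag 4 indicates a seasonal period of 4.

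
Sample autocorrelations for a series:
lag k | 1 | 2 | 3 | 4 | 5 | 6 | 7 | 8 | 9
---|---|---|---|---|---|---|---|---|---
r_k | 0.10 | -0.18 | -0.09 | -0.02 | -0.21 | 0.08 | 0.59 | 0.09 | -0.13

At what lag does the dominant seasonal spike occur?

7

The largest autocorrelation is r_7 = 0.59; the remaining lags stay at or below 0.10.
The dominant spike at lag 7 indicates a seasonal period of 7.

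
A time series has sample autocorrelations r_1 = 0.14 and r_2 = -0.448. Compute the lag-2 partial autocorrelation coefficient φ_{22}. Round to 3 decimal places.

φ_{22} = (r_2 − r_1²) / (1 − r_1²)
r_1² = (0.14)² = 0.0196
Numerator = -0.448 − 0.0196 = -0.4676; denominator = 1 − 0.0196 = 0.9804
φ_{22} = -0.4676 / 0.9804 = -0.477

-0.477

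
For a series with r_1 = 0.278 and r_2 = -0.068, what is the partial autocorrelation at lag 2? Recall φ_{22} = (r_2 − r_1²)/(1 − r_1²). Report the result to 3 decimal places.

φ_{22} = (r_2 − r_1²) / (1 − r_1²)
r_1² = (0.278)² = 0.077284
Numerator = -0.068 − 0.0773 = -0.1453; denominator = 1 − 0.0773 = 0.9227
φ_{22} = -0.1453 / 0.9227 = -0.157

-0.157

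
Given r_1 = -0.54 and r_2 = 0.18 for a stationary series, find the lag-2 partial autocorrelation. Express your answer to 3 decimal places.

φ_{22} = (r_2 − r_1²) / (1 − r_1²)
r_1² = (-0.54)² = 0.2916
Numerator = 0.18 − 0.2916 = -0.1116; denominator = 1 − 0.2916 = 0.7084
φ_{22} = -0.1116 / 0.7084 = -0.158

-0.158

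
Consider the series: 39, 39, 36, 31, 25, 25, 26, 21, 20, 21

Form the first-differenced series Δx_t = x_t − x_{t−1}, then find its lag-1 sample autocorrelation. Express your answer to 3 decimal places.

First differences Δx: 0, -3, -5, -6, 0, 1, -5, -1, 1
Mean of differences = -2.0000
Numerator Σ(Δx_t−Δx̄)(Δx_{t+1}−Δx̄) = 2.0000
Denominator Σ(Δx_t−Δx̄)² = 62.0000
r_1(Δx) = 2.0000 / 62.0000 = 0.032

0.032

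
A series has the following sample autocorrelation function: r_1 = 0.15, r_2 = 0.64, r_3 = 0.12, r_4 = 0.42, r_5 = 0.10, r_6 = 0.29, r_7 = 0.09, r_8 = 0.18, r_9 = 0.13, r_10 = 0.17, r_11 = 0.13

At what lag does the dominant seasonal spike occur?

2

The largest autocorrelation is r_2 = 0.64, with weaker echoes at lags 4 (0.42), 6 (0.29), 8 (0.18) and 10 (0.17); the remaining lags stay at or below 0.15.
The dominant spike at lag 2 indicates a seasonal period of 2.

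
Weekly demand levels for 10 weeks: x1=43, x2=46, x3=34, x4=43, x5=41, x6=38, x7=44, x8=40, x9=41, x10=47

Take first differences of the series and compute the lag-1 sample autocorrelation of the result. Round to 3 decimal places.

-0.580

First differences Δx: 3, -12, 9, -2, -3, 6, -4, 1, 6
Mean of differences = 0.4444
Numerator Σ(Δx_t−Δx̄)(Δx_{t+1}−Δx̄) = -193.9753
Denominator Σ(Δx_t−Δx̄)² = 334.2222
r_1(Δx) = -193.9753 / 334.2222 = -0.580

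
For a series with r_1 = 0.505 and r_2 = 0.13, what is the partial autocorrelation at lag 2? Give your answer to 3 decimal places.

-0.168

φ_{22} = (r_2 − r_1²) / (1 − r_1²)
r_1² = (0.505)² = 0.255025
Numerator = 0.13 − 0.2550 = -0.1250; denominator = 1 − 0.2550 = 0.7450
φ_{22} = -0.1250 / 0.7450 = -0.168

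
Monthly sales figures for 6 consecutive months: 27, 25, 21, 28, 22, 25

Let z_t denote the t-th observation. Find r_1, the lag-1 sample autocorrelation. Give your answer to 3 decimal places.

-0.601

Mean z̄ = (27 + 25 + 21 + 28 + 22 + 25)/6 = 24.6667
Σ(z_t−z̄)(z_{t+1}−z̄) = (0.7778) + (-1.2222) + (-12.2222) + (-8.8889) + (-0.8889) = -22.4444
Denominator Σ(z_t−z̄)² = 37.3333
r_1 = -22.4444 / 37.3333 = -0.601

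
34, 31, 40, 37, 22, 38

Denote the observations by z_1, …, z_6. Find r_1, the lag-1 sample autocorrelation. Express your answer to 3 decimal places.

Mean z̄ = (34 + 31 + 40 + 37 + 22 + 38)/6 = 33.6667
Deviations from mean: 0.3333, -2.6667, 6.3333, 3.3333, -11.6667, 4.3333
Σ(z_t−z̄)(z_{t+1}−z̄) = (-0.8889) + (-16.8889) + (21.1111) + (-38.8889) + (-50.5556) = -86.1111
Denominator Σ(z_t−z̄)² = 213.3333
r_1 = -86.1111 / 213.3333 = -0.404

-0.404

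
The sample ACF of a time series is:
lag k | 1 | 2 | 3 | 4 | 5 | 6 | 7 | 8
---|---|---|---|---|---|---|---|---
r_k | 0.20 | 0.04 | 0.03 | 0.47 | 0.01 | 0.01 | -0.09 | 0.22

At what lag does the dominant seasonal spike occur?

4

The largest autocorrelation is r_4 = 0.47, with a weaker echo at lag 8 (0.22); the remaining lags stay at or below 0.20. The elevated value at lag 1 (0.20), dropping to 0.04 at lag 2, reflects decaying short-term dependence rather than seasonality.
The dominant spike at lag 4 indicates a seasonal period of 4.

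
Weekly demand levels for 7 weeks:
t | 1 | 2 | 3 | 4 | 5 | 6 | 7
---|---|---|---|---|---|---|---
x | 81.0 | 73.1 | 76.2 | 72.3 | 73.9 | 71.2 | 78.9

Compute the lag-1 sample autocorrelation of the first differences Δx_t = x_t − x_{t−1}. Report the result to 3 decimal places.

-0.442

First differences Δx: -7.9, 3.1, -3.9, 1.6, -2.7, 7.7
Mean of differences = -0.3500
Numerator Σ(Δx_t−Δx̄)(Δx_{t+1}−Δx̄) = -68.7175
Denominator Σ(Δx_t−Δx̄)² = 155.6350
r_1(Δx) = -68.7175 / 155.6350 = -0.442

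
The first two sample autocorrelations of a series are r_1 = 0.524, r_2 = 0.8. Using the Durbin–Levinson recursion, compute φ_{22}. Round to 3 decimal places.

φ_{22} = (r_2 − r_1²) / (1 − r_1²)
r_1² = (0.524)² = 0.274576
Numerator = 0.8 − 0.2746 = 0.5254; denominator = 1 − 0.2746 = 0.7254
φ_{22} = 0.5254 / 0.7254 = 0.724

0.724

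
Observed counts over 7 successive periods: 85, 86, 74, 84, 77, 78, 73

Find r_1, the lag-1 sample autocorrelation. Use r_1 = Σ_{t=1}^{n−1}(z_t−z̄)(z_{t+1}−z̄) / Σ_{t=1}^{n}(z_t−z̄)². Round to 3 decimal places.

Mean z̄ = (85 + 86 + 74 + 84 + 77 + 78 + 73)/7 = 79.5714
Deviations from mean: 5.4286, 6.4286, -5.5714, 4.4286, -2.5714, -1.5714, -6.5714
Numerator Σ_{t=1}^{6}(z_t−z̄)(z_{t+1}−z̄) = -22.6122
Denominator Σ(z_t−z̄)² = 173.7143
r_1 = -22.6122 / 173.7143 = -0.130

-0.130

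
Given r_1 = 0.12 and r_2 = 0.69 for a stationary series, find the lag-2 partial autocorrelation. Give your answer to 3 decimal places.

φ_{22} = (r_2 − r_1²) / (1 − r_1²)
r_1² = (0.12)² = 0.0144
Numerator = 0.69 − 0.0144 = 0.6756; denominator = 1 − 0.0144 = 0.9856
φ_{22} = 0.6756 / 0.9856 = 0.685

0.685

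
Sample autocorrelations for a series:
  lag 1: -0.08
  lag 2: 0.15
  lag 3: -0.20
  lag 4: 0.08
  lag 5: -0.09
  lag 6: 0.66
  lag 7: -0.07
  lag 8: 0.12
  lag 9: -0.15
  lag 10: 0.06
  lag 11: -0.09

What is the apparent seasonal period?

6

The largest autocorrelation is r_6 = 0.66; the remaining lags stay at or below 0.15.
The dominant spike at lag 6 indicates a seasonal period of 6.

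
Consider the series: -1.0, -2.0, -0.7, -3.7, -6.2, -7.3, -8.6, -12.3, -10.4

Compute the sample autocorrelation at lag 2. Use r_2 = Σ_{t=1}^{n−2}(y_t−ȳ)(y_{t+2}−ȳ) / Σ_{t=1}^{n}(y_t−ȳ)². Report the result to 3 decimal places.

Mean ȳ = (-1.0 − 2.0 − 0.7 − 3.7 − 6.2 − 7.3 − 8.6 − 12.3 − 10.4)/9 = -5.8000
Σ(y_t−ȳ)(y_{t+2}−ȳ) = (24.4800) + (7.9800) + (-2.0400) + (-3.1500) + (1.1200) + (9.7500) + (12.8800) = 51.0200
Denominator Σ(y_t−ȳ)² = 141.5600
r_2 = 51.0200 / 141.5600 = 0.360

0.360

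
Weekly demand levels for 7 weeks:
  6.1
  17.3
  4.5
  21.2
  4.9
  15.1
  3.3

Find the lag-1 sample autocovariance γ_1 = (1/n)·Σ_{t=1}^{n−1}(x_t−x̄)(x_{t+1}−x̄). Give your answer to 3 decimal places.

-36.014

Mean x̄ = (6.1 + 17.3 + 4.5 + 21.2 + 4.9 + 15.1 + 3.3)/7 = 10.3429
Deviations: -4.2429, 6.9571, -5.8429, 10.8571, -5.4429, 4.7571, -7.0429
Σ_{t=1}^{6}(x_t−x̄)(x_{t+1}−x̄) = -252.0947
γ_1 = -252.0947 / 7 = -36.014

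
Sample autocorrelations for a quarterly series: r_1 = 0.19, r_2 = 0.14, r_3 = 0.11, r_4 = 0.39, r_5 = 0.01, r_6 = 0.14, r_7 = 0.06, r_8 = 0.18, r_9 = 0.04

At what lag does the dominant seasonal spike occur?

4

The largest autocorrelation is r_4 = 0.39; the remaining lags stay at or below 0.19.
The dominant spike at lag 4 indicates a seasonal period of 4.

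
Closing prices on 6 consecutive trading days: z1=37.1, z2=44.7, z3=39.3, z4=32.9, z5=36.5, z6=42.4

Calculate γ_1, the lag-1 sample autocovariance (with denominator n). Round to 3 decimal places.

Mean z̄ = (37.1 + 44.7 + 39.3 + 32.9 + 36.5 + 42.4)/6 = 38.8167
Deviations: -1.7167, 5.8833, 0.4833, -5.9167, -2.3167, 3.5833
Σ_{t=1}^{5}(z_t−z̄)(z_{t+1}−z̄) = -4.7103
γ_1 = -4.7103 / 6 = -0.785

-0.785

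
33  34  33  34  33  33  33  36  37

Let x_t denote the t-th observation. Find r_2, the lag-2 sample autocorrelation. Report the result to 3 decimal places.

Mean x̄ = (33 + 34 + 33 + 34 + 33 + 33 + 33 + 36 + 37)/9 = 34.0000
Σ(x_t−x̄)(x_{t+2}−x̄) = (1.0000) + (0.0000) + (1.0000) + (0.0000) + (1.0000) + (-2.0000) + (-3.0000) = -2.0000
Denominator Σ(x_t−x̄)² = 18.0000
r_2 = -2.0000 / 18.0000 = -0.111

-0.111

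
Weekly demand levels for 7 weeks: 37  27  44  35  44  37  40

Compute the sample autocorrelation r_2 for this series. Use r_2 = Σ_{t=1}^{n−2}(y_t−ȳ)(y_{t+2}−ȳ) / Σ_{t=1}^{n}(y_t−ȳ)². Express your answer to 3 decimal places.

0.388

Mean ȳ = (37 + 27 + 44 + 35 + 44 + 37 + 40)/7 = 37.7143
Deviations from mean: -0.7143, -10.7143, 6.2857, -2.7143, 6.2857, -0.7143, 2.2857
Σ(y_t−ȳ)(y_{t+2}−ȳ) = (-4.4898) + (29.0816) + (39.5102) + (1.9388) + (14.3673) = 80.4082
Denominator Σ(y_t−ȳ)² = 207.4286
r_2 = 80.4082 / 207.4286 = 0.388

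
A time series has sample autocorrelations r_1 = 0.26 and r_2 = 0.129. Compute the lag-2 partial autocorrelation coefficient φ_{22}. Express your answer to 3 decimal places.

0.066

φ_{22} = (r_2 − r_1²) / (1 − r_1²)
r_1² = (0.26)² = 0.0676
Numerator = 0.129 − 0.0676 = 0.0614; denominator = 1 − 0.0676 = 0.9324
φ_{22} = 0.0614 / 0.9324 = 0.066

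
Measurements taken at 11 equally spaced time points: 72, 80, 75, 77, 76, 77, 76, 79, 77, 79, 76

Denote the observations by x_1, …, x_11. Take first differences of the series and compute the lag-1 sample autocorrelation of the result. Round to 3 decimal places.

First differences Δx: 8, -5, 2, -1, 1, -1, 3, -2, 2, -3
Mean of differences = 0.4000
Numerator Σ(Δx_t−Δx̄)(Δx_{t+1}−Δx̄) = -72.7600
Denominator Σ(Δx_t−Δx̄)² = 120.4000
r_1(Δx) = -72.7600 / 120.4000 = -0.604

-0.604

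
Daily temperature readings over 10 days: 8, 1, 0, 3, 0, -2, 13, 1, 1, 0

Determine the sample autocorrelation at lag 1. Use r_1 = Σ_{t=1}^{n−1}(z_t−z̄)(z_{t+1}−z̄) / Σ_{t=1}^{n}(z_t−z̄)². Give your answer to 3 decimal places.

-0.283

Mean z̄ = (8 + 1 + 0 + 3 + 0 − 2 + 13 + 1 + 1 + 0)/10 = 2.5000
Numerator Σ_{t=1}^{9}(z_t−z̄)(z_{t+1}−z̄) = -52.7500
Denominator Σ(z_t−z̄)² = 186.5000
r_1 = -52.7500 / 186.5000 = -0.283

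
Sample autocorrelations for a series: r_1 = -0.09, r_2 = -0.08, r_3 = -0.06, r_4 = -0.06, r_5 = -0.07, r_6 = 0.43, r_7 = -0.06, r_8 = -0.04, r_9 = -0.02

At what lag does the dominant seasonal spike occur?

6

The largest autocorrelation is r_6 = 0.43; the remaining lags stay at or below -0.02.
The dominant spike at lag 6 indicates a seasonal period of 6.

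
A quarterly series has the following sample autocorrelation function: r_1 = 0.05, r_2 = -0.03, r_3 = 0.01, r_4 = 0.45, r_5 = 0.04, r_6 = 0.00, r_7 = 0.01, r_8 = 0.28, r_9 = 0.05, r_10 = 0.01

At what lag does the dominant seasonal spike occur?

The largest autocorrelation is r_4 = 0.45, with a weaker echo at lag 8 (0.28); the remaining lags stay at or below 0.05.
The dominant spike at lag 4 indicates a seasonal period of 4.

4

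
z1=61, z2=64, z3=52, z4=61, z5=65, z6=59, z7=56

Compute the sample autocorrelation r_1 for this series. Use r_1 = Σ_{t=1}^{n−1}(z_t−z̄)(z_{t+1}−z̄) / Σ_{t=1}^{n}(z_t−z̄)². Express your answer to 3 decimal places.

Mean z̄ = (61 + 64 + 52 + 61 + 65 + 59 + 56)/7 = 59.7143
Deviations from mean: 1.2857, 4.2857, -7.7143, 1.2857, 5.2857, -0.7143, -3.7143
Σ(z_t−z̄)(z_{t+1}−z̄) = (5.5102) + (-33.0612) + (-9.9184) + (6.7959) + (-3.7755) + (2.6531) = -31.7959
Denominator Σ(z_t−z̄)² = 123.4286
r_1 = -31.7959 / 123.4286 = -0.258

-0.258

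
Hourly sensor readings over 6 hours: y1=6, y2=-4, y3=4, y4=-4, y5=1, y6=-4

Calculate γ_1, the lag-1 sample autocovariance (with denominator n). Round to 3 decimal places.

Mean ȳ = (6 − 4 + 4 − 4 + 1 − 4)/6 = -0.1667
Σ_{t=1}^{5}(y_t−ȳ)(y_{t+1}−ȳ) = -64.5278
γ_1 = -64.5278 / 6 = -10.755

-10.755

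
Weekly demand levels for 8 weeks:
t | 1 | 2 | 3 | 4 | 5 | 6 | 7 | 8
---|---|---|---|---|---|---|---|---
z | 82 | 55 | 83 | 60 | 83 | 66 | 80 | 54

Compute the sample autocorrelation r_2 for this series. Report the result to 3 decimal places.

Mean z̄ = (82 + 55 + 83 + 60 + 83 + 66 + 80 + 54)/8 = 70.3750
Deviations from mean: 11.6250, -15.3750, 12.6250, -10.3750, 12.6250, -4.3750, 9.6250, -16.3750
Σ(z_t−z̄)(z_{t+2}−z̄) = (146.7656) + (159.5156) + (159.3906) + (45.3906) + (121.5156) + (71.6406) = 704.2188
Denominator Σ(z_t−z̄)² = 1177.8750
r_2 = 704.2188 / 1177.8750 = 0.598

0.598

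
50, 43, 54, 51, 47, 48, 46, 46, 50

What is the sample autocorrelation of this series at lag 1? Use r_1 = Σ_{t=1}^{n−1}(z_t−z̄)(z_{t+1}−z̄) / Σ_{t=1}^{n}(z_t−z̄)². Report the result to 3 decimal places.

Mean z̄ = (50 + 43 + 54 + 51 + 47 + 48 + 46 + 46 + 50)/9 = 48.3333
Numerator Σ_{t=1}^{8}(z_t−z̄)(z_{t+1}−z̄) = -24.7778
Denominator Σ(z_t−z̄)² = 86.0000
r_1 = -24.7778 / 86.0000 = -0.288

-0.288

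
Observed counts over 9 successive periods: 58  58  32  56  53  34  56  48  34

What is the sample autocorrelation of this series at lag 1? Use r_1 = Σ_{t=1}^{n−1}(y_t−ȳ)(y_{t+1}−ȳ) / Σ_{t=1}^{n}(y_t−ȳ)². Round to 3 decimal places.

-0.330

Mean ȳ = (58 + 58 + 32 + 56 + 53 + 34 + 56 + 48 + 34)/9 = 47.6667
Numerator Σ_{t=1}^{8}(y_t−ȳ)(y_{t+1}−ȳ) = -329.7778
Denominator Σ(y_t−ȳ)² = 1000.0000
r_1 = -329.7778 / 1000.0000 = -0.330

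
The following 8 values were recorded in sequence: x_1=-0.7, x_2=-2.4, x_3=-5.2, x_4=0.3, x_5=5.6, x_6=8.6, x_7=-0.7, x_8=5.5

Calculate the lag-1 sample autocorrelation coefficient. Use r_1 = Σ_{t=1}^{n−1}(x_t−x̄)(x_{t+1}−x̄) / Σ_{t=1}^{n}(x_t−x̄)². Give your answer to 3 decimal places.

0.273

Mean x̄ = (-0.7 − 2.4 − 5.2 + 0.3 + 5.6 + 8.6 − 0.7 + 5.5)/8 = 1.3750
Deviations from mean: -2.0750, -3.7750, -6.5750, -1.0750, 4.2250, 7.2250, -2.0750, 4.1250
Numerator Σ_{t=1}^{7}(x_t−x̄)(x_{t+1}−x̄) = 42.1544
Denominator Σ(x_t−x̄)² = 154.3150
r_1 = 42.1544 / 154.3150 = 0.273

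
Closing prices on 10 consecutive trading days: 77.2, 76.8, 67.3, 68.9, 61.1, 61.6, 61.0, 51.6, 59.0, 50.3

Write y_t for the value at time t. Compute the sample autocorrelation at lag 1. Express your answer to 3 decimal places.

Mean ȳ = (77.2 + 76.8 + 67.3 + 68.9 + 61.1 + 61.6 + 61.0 + 51.6 + 59.0 + 50.3)/10 = 63.4800
Numerator Σ_{t=1}^{9}(y_t−ȳ)(y_{t+1}−ȳ) = 392.3056
Denominator Σ(y_t−ȳ)² = 759.8960
r_1 = 392.3056 / 759.8960 = 0.516

0.516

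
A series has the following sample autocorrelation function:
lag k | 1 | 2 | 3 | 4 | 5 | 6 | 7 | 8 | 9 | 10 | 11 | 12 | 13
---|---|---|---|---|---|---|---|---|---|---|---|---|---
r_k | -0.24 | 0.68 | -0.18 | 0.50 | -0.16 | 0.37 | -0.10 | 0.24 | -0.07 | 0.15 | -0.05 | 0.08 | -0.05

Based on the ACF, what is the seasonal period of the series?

2

The largest autocorrelation is r_2 = 0.68, with weaker echoes at lags 4 (0.50), 6 (0.37), 8 (0.24) and 10 (0.15); the remaining lags stay at or below 0.08.
The dominant spike at lag 2 indicates a seasonal period of 2.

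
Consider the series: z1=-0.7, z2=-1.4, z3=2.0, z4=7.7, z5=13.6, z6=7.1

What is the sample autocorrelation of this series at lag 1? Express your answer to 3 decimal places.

Mean z̄ = (-0.7 − 1.4 + 2.0 + 7.7 + 13.6 + 7.1)/6 = 4.7167
Numerator Σ_{t=1}^{5}(z_t−z̄)(z_{t+1}−z̄) = 89.3181
Denominator Σ(z_t−z̄)² = 167.6283
r_1 = 89.3181 / 167.6283 = 0.533

0.533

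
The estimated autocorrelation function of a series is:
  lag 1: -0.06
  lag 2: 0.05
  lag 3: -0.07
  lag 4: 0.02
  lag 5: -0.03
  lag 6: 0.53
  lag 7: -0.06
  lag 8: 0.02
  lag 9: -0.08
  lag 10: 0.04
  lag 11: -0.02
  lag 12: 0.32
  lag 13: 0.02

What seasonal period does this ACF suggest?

6

The largest autocorrelation is r_6 = 0.53, with a weaker echo at lag 12 (0.32); the remaining lags stay at or below 0.05.
The dominant spike at lag 6 indicates a seasonal period of 6.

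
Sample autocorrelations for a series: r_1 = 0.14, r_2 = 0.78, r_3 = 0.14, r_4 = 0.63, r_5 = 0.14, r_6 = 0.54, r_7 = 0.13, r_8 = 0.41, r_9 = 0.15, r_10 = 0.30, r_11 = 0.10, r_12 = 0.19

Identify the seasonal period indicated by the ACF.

The largest autocorrelation is r_2 = 0.78, with weaker echoes at lags 4 (0.63), 6 (0.54), 8 (0.41), 10 (0.30) and 12 (0.19); the remaining lags stay at or below 0.15.
The dominant spike at lag 2 indicates a seasonal period of 2.

2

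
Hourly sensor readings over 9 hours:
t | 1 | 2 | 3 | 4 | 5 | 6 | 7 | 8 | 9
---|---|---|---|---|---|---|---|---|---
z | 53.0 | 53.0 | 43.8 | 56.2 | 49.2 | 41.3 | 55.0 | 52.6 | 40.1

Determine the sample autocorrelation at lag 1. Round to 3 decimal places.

Mean z̄ = (53.0 + 53.0 + 43.8 + 56.2 + 49.2 + 41.3 + 55.0 + 52.6 + 40.1)/9 = 49.3556
Numerator Σ_{t=1}^{8}(z_t−z̄)(z_{t+1}−z̄) = -101.9864
Denominator Σ(z_t−z̄)² = 297.2422
r_1 = -101.9864 / 297.2422 = -0.343

-0.343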